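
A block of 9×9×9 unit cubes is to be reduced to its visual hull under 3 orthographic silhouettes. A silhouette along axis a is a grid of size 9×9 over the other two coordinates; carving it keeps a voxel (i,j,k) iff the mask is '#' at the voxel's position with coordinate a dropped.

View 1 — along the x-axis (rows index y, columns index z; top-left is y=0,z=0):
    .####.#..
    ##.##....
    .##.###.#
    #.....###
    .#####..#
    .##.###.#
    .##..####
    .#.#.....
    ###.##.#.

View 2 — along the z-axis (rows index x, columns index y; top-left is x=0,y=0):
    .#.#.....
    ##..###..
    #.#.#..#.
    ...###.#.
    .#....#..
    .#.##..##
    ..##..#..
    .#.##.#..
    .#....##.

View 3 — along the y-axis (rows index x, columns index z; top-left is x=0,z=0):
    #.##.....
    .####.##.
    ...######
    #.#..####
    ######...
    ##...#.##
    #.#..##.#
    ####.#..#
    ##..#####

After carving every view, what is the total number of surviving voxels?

voxel count = 100

start: 9×9×9 = 729 voxels
[1] x-view keeps 45 columns → grid now 405
[2] z-view keeps 32 columns → grid now 152
[3] y-view keeps 50 columns → grid now 100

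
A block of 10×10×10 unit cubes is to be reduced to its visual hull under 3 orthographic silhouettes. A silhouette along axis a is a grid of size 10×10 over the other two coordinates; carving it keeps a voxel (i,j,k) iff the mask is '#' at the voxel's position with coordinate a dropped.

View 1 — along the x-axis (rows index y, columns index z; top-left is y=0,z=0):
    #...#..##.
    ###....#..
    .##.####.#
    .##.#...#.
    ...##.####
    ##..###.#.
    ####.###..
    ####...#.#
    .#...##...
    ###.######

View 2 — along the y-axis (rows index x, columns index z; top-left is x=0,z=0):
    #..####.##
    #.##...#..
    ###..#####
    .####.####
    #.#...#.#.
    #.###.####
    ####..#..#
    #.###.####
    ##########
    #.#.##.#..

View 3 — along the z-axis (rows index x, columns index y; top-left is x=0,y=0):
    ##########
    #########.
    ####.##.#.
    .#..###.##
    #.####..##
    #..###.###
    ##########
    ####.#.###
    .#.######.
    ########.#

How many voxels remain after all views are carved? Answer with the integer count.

remaining voxels: 287

start: 10×10×10 = 1000 voxels
V1 x: intersect with YZ mask (56 set) -- 560 left
V2 y: intersect with XZ mask (68 set) -- 377 left
V3 z: intersect with XY mask (80 set) -- 287 left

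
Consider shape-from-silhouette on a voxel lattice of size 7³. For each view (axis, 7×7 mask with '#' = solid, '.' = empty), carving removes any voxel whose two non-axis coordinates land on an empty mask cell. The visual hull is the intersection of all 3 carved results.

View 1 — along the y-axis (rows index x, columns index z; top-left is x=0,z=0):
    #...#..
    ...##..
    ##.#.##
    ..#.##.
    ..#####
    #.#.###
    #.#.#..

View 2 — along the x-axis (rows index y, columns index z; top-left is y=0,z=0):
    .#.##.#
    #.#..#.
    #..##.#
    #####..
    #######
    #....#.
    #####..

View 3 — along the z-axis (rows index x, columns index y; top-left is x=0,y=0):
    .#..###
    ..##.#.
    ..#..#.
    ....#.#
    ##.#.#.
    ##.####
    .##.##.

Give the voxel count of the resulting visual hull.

|visual hull| = 55

before carving: 343 voxels (7×7×7)
after view 1 [y-axis, 25 of 49 cells solid] → remaining = 175
after view 2 [x-axis, 30 of 49 cells solid] → remaining = 110
after view 3 [z-axis, 25 of 49 cells solid] → remaining = 55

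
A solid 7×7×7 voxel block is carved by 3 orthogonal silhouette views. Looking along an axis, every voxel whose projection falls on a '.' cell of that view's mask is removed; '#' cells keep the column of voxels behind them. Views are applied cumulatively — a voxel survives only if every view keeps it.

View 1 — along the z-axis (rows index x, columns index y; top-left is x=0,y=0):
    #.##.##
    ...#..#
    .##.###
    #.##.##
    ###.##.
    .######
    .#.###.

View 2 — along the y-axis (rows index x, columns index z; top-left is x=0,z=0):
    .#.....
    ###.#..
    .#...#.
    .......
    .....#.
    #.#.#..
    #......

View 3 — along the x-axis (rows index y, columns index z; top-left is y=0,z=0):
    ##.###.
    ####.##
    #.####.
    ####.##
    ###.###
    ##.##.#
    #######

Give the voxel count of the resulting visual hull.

full grid |V| = 343
[1] z-view keeps 32 columns → grid now 224
[2] y-view keeps 12 columns → grid now 50
[3] x-view keeps 40 columns → grid now 42

voxel count = 42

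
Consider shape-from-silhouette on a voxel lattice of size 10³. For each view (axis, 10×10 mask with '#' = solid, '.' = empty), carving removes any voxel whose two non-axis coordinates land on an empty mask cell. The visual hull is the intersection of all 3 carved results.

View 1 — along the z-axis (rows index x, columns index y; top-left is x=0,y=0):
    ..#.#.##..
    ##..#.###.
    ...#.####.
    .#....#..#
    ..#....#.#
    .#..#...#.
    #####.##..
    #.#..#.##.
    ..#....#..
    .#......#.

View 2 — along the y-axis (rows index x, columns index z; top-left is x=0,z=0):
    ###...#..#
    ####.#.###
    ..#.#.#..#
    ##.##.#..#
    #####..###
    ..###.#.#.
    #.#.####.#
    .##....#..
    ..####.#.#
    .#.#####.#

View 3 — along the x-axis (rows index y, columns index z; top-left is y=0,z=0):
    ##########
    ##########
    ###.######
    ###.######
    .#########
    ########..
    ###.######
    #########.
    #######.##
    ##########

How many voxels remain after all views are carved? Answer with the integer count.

start: 10×10×10 = 1000 voxels
V1 z: intersect with XY mask (40 set) -- 400 left
V2 y: intersect with XZ mask (59 set) -- 235 left
V3 x: intersect with YZ mask (92 set) -- 218 left

218 voxels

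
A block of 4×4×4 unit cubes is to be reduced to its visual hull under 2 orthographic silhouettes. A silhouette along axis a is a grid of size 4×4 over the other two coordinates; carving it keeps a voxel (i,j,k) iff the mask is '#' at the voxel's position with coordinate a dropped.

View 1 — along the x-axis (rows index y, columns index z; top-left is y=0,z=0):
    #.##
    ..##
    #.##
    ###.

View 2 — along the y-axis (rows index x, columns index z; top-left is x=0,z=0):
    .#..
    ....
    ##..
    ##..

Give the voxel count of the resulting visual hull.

start: 4×4×4 = 64 voxels
after view 1 [x-axis, 11 of 16 cells solid] → remaining = 44
after view 2 [y-axis, 5 of 16 cells solid] → remaining = 9

|visual hull| = 9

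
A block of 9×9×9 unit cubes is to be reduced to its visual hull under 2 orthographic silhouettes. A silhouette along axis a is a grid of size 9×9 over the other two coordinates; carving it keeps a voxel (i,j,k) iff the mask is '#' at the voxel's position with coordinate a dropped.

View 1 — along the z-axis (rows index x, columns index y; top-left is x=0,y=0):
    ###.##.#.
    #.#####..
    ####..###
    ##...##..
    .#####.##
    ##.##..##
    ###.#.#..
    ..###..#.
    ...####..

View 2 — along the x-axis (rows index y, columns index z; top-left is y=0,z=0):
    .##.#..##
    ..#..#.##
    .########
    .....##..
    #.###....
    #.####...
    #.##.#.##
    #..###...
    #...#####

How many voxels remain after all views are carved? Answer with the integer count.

remaining voxels: 235

start: 9×9×9 = 729 voxels
step 1: project along z, AND mask (49/81) → |grid| = 441
step 2: project along x, AND mask (44/81) → |grid| = 235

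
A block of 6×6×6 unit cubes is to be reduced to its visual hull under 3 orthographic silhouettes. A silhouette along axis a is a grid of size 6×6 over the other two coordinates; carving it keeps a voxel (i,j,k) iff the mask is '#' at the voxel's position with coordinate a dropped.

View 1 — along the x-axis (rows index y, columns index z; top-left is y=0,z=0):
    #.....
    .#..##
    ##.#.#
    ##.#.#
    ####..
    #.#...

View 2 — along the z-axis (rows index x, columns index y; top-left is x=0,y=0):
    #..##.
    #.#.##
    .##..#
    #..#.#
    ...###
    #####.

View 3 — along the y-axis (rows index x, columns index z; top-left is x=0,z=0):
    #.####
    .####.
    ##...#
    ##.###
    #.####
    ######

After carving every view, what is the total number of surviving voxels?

49 voxels

start: 6×6×6 = 216 voxels
after view 1 [x-axis, 18 of 36 cells solid] → remaining = 108
after view 2 [z-axis, 21 of 36 cells solid] → remaining = 62
after view 3 [y-axis, 28 of 36 cells solid] → remaining = 49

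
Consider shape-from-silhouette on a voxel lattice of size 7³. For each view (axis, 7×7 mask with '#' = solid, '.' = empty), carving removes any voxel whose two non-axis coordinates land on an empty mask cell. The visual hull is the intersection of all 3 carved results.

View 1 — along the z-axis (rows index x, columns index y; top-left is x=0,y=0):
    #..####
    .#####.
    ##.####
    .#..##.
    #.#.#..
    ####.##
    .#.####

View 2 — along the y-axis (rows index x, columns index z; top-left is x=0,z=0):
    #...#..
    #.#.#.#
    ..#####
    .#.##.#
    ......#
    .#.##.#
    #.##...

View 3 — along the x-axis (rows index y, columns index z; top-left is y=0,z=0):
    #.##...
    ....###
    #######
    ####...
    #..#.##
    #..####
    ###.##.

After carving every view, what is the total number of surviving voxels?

voxel count = 69

initial block: 7^3 = 343
  1. axis=2 (XY plane), |mask|=33  ⇒  voxels=231
  2. axis=1 (XZ plane), |mask|=23  ⇒  voxels=114
  3. axis=0 (YZ plane), |mask|=31  ⇒  voxels=69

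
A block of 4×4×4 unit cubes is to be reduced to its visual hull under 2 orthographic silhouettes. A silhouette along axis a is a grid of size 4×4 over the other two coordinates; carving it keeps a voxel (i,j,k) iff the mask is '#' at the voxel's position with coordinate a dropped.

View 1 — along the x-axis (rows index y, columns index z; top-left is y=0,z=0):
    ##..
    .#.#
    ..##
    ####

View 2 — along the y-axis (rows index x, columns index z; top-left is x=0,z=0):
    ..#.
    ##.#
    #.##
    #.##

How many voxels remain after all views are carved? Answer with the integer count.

remaining voxels: 24

full grid |V| = 64
carve view 1 (along x, YZ-mask fill 10/16): 40 voxels remain
carve view 2 (along y, XZ-mask fill 10/16): 24 voxels remain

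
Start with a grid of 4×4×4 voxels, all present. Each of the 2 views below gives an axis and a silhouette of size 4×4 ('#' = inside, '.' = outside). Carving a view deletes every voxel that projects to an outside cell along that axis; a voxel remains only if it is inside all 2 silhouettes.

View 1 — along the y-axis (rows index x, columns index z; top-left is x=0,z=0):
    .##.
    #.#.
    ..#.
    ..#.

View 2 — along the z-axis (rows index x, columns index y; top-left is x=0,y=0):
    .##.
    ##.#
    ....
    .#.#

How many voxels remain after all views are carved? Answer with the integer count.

remaining voxels: 12

full grid |V| = 64
step 1: project along y, AND mask (6/16) → |grid| = 24
step 2: project along z, AND mask (7/16) → |grid| = 12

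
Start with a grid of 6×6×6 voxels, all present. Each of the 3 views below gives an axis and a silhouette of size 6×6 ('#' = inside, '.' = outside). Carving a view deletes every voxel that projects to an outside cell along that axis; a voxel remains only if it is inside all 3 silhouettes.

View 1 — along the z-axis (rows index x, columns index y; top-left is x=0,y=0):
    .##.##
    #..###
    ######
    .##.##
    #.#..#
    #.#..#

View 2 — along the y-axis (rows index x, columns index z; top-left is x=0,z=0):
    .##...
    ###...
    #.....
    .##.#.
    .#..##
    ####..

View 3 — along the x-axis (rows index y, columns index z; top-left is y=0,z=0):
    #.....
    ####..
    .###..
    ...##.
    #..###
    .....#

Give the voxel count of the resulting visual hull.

|visual hull| = 20

before carving: 216 voxels (6×6×6)
carve view 1 (along z, XY-mask fill 24/36): 144 voxels remain
carve view 2 (along y, XZ-mask fill 16/36): 59 voxels remain
carve view 3 (along x, YZ-mask fill 15/36): 20 voxels remain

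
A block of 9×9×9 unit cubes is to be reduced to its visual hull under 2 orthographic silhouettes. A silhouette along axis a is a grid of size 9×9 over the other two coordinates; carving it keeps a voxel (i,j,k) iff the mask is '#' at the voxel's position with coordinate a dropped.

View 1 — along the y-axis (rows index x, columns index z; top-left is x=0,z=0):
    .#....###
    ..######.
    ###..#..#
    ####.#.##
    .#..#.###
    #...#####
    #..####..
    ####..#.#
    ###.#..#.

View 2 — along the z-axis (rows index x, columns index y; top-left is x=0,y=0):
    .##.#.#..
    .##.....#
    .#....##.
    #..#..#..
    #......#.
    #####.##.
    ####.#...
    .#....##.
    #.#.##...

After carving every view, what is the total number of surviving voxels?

start: 9×9×9 = 729 voxels
[1] y-view keeps 49 columns → grid now 441
[2] z-view keeps 34 columns → grid now 185

185 voxels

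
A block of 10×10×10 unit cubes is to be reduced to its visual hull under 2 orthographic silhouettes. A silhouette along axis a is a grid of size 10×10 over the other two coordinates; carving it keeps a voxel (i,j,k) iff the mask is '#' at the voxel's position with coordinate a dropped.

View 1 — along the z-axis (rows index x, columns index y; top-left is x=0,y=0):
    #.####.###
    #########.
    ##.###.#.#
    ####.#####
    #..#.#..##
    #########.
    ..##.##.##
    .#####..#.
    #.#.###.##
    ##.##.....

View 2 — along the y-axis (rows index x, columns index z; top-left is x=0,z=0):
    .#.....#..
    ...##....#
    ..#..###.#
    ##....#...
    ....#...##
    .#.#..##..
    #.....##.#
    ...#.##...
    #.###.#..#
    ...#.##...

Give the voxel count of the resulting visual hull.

252 voxels

before carving: 1000 voxels (10×10×10)
V1 z: intersect with XY mask (70 set) -- 700 left
V2 y: intersect with XZ mask (36 set) -- 252 left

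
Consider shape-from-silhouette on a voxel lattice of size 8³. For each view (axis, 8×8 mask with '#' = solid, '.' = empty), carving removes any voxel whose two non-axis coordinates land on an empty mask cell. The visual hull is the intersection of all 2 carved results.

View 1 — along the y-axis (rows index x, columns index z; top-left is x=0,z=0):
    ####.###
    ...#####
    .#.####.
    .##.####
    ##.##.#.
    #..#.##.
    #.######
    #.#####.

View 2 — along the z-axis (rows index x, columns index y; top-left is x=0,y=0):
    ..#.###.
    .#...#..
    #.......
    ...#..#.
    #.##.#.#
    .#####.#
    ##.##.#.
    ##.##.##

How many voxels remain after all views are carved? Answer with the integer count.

voxel count = 175

initial block: 8^3 = 512
step 1: project along y, AND mask (45/64) → |grid| = 360
step 2: project along z, AND mask (31/64) → |grid| = 175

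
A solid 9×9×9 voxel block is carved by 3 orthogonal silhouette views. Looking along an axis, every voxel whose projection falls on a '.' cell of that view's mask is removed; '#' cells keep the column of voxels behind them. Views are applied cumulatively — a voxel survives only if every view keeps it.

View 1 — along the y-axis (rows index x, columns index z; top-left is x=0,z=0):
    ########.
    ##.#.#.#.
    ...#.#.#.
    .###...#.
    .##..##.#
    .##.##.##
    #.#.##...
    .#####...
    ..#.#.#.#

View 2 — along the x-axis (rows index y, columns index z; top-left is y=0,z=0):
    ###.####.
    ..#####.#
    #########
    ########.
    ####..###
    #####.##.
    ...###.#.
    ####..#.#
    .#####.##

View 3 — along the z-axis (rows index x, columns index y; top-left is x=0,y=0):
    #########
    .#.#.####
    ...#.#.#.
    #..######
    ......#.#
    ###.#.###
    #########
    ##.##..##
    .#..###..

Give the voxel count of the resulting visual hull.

full grid |V| = 729
V1 y: intersect with XZ mask (44 set) -- 396 left
V2 x: intersect with YZ mask (61 set) -- 304 left
V3 z: intersect with XY mask (53 set) -- 205 left

205 voxels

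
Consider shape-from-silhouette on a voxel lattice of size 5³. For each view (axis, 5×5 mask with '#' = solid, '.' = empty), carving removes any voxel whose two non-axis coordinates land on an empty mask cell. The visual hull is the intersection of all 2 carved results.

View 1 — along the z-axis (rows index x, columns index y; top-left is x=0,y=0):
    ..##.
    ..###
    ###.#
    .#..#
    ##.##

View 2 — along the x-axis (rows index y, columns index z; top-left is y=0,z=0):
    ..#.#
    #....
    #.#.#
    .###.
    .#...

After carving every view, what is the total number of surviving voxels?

full grid |V| = 125
after view 1 [z-axis, 15 of 25 cells solid] → remaining = 75
after view 2 [x-axis, 10 of 25 cells solid] → remaining = 29

29 voxels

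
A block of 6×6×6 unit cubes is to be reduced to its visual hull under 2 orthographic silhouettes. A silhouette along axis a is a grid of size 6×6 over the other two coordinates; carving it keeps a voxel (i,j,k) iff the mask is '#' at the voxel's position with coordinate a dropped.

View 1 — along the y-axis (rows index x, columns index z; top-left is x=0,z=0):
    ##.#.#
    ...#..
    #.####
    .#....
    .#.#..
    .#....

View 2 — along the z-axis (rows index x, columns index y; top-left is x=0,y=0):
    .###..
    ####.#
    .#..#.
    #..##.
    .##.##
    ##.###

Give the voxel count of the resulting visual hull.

initial block: 6^3 = 216
carve view 1 (along y, XZ-mask fill 14/36): 84 voxels remain
carve view 2 (along z, XY-mask fill 22/36): 43 voxels remain

voxel count = 43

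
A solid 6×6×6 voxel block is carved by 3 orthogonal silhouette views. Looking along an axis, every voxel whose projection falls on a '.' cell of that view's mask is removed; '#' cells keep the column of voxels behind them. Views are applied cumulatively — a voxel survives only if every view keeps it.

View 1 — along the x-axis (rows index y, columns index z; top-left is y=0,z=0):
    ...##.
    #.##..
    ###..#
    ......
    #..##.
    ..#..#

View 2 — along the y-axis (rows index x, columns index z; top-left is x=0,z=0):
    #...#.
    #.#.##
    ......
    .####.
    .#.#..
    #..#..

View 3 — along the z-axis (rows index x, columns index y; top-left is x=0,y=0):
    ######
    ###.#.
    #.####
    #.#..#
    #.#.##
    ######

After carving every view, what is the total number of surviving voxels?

start: 6×6×6 = 216 voxels
[1] x-view keeps 14 columns → grid now 84
[2] y-view keeps 14 columns → grid now 34
[3] z-view keeps 28 columns → grid now 27

|visual hull| = 27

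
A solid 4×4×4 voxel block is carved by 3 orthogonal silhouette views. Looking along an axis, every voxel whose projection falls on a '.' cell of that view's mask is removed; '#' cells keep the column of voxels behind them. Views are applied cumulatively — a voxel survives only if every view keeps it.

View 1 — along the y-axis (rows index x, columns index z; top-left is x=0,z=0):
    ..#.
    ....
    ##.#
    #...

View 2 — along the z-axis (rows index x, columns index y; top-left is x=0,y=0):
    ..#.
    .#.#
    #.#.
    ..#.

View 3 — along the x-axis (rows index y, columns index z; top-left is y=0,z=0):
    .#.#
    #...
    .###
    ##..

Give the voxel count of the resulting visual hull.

voxel count = 5

start: 4×4×4 = 64 voxels
step 1: project along y, AND mask (5/16) → |grid| = 20
step 2: project along z, AND mask (6/16) → |grid| = 8
step 3: project along x, AND mask (8/16) → |grid| = 5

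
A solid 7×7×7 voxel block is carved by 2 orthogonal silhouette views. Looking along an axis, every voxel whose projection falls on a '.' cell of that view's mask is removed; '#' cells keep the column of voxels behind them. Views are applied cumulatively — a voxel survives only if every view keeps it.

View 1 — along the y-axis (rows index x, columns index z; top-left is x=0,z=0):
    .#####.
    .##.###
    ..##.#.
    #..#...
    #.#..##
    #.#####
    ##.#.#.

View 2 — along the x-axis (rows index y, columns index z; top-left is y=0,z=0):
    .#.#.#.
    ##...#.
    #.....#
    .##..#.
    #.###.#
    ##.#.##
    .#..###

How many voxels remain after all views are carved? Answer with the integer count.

|visual hull| = 104

initial block: 7^3 = 343
V1 y: intersect with XZ mask (29 set) -- 203 left
V2 x: intersect with YZ mask (25 set) -- 104 left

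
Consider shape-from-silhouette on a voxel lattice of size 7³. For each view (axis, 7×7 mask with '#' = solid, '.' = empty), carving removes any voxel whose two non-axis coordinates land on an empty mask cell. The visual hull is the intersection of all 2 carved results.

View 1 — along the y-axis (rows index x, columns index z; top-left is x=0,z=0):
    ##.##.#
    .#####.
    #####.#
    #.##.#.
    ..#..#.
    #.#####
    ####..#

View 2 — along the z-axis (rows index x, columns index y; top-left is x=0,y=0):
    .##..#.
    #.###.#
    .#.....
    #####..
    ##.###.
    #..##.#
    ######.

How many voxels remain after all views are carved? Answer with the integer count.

|visual hull| = 130

before carving: 343 voxels (7×7×7)
after view 1 [y-axis, 33 of 49 cells solid] → remaining = 231
after view 2 [z-axis, 29 of 49 cells solid] → remaining = 130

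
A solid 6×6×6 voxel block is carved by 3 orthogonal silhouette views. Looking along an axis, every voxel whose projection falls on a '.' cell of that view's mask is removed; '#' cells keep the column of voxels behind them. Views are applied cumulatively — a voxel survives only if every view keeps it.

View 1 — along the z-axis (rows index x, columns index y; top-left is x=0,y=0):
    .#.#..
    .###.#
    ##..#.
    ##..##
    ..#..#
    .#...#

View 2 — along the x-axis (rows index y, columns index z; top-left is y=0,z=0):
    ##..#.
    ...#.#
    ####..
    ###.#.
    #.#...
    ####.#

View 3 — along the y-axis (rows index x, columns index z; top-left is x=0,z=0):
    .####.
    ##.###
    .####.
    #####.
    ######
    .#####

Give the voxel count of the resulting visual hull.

start: 6×6×6 = 216 voxels
after view 1 [z-axis, 17 of 36 cells solid] → remaining = 102
after view 2 [x-axis, 20 of 36 cells solid] → remaining = 56
after view 3 [y-axis, 29 of 36 cells solid] → remaining = 45

|visual hull| = 45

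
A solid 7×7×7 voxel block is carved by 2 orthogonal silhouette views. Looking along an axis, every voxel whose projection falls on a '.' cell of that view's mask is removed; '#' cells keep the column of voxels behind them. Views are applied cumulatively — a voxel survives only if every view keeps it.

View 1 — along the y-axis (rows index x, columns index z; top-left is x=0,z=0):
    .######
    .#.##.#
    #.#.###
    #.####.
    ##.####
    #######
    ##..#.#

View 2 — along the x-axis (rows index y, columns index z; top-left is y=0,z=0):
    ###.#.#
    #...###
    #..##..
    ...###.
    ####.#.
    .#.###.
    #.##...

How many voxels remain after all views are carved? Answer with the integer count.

remaining voxels: 144

before carving: 343 voxels (7×7×7)
carve view 1 (along y, XZ-mask fill 37/49): 259 voxels remain
carve view 2 (along x, YZ-mask fill 27/49): 144 voxels remain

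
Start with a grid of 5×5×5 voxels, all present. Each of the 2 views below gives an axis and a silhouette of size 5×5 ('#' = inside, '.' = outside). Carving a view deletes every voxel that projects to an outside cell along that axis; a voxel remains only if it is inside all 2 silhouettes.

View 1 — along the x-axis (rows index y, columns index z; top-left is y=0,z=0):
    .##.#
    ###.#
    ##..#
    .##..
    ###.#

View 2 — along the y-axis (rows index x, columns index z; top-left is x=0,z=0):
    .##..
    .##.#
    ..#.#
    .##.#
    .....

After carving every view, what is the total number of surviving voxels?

remaining voxels: 43

start: 5×5×5 = 125 voxels
carve view 1 (along x, YZ-mask fill 16/25): 80 voxels remain
carve view 2 (along y, XZ-mask fill 10/25): 43 voxels remain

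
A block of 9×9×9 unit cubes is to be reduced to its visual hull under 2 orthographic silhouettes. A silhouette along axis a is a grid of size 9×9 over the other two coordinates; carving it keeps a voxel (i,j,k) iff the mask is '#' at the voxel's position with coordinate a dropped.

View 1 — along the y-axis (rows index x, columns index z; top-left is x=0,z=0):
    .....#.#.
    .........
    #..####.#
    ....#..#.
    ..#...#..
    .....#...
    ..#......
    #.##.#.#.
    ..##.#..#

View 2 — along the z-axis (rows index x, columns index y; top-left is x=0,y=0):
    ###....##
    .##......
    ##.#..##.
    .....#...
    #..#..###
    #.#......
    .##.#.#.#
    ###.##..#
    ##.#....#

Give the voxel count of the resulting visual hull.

|visual hull| = 105

full grid |V| = 729
V1 y: intersect with XZ mask (23 set) -- 207 left
V2 z: intersect with XY mask (35 set) -- 105 left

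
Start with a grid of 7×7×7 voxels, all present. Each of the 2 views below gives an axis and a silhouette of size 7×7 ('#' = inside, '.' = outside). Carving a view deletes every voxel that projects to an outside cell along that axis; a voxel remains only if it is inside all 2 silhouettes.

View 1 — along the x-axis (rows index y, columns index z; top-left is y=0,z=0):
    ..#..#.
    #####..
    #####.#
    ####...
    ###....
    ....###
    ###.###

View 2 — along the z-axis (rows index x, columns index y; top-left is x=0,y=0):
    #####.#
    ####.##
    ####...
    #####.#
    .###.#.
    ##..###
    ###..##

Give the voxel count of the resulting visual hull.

|visual hull| = 154

start: 7×7×7 = 343 voxels
carve view 1 (along x, YZ-mask fill 29/49): 203 voxels remain
carve view 2 (along z, XY-mask fill 36/49): 154 voxels remain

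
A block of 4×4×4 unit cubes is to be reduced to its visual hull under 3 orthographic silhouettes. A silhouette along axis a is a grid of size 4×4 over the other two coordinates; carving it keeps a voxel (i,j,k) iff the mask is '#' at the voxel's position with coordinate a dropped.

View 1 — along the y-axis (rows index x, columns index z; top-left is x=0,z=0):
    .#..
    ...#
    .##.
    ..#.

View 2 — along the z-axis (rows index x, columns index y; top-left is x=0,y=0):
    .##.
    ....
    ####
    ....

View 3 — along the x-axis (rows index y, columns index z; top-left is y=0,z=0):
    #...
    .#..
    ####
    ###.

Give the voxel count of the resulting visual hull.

|visual hull| = 7

full grid |V| = 64
  1. axis=1 (XZ plane), |mask|=5  ⇒  voxels=20
  2. axis=2 (XY plane), |mask|=6  ⇒  voxels=10
  3. axis=0 (YZ plane), |mask|=9  ⇒  voxels=7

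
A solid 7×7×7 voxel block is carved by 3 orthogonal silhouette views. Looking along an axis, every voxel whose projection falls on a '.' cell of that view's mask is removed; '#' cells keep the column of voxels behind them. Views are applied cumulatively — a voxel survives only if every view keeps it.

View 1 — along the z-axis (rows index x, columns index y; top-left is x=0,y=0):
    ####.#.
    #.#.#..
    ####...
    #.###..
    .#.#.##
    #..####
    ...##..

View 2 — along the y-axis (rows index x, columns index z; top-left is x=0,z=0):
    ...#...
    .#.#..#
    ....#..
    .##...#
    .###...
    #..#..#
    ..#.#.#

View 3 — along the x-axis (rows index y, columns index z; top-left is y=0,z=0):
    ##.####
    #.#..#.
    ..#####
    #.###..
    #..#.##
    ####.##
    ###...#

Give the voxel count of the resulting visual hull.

remaining voxels: 44

initial block: 7^3 = 343
  1. axis=2 (XY plane), |mask|=27  ⇒  voxels=189
  2. axis=1 (XZ plane), |mask|=17  ⇒  voxels=63
  3. axis=0 (YZ plane), |mask|=32  ⇒  voxels=44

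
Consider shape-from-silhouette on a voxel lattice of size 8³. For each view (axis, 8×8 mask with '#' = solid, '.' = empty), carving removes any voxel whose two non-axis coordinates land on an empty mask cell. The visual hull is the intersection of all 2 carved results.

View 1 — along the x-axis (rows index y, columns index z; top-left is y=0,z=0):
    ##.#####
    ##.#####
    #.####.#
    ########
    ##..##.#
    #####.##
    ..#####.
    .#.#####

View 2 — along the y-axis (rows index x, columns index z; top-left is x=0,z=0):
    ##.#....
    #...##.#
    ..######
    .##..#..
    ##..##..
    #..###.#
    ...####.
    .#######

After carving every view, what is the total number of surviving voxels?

remaining voxels: 238

before carving: 512 voxels (8×8×8)
step 1: project along x, AND mask (51/64) → |grid| = 408
step 2: project along y, AND mask (36/64) → |grid| = 238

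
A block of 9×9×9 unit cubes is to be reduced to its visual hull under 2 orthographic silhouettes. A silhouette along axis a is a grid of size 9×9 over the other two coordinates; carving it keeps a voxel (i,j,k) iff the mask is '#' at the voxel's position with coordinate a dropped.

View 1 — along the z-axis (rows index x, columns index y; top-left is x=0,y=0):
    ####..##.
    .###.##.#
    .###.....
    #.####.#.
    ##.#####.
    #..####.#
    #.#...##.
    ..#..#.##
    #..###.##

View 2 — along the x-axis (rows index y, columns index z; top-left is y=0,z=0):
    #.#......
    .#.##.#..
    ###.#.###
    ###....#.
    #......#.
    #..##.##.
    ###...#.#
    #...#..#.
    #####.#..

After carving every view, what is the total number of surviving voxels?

before carving: 729 voxels (9×9×9)
carve view 1 (along z, XY-mask fill 48/81): 432 voxels remain
carve view 2 (along x, YZ-mask fill 38/81): 203 voxels remain

|visual hull| = 203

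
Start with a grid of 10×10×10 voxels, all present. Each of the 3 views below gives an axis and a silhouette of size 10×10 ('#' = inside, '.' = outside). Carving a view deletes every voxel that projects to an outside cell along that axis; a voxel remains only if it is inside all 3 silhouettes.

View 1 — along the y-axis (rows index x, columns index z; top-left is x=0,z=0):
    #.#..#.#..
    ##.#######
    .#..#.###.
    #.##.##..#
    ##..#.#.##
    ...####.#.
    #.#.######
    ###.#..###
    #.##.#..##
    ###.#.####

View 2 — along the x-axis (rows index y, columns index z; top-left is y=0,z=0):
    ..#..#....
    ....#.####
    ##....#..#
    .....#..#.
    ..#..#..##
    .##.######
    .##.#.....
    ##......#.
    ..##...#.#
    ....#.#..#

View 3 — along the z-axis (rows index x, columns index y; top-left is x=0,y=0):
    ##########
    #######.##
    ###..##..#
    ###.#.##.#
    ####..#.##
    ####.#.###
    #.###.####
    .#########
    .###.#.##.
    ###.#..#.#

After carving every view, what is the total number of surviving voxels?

|visual hull| = 186

initial block: 10^3 = 1000
[1] y-view keeps 64 columns → grid now 640
[2] x-view keeps 38 columns → grid now 250
[3] z-view keeps 76 columns → grid now 186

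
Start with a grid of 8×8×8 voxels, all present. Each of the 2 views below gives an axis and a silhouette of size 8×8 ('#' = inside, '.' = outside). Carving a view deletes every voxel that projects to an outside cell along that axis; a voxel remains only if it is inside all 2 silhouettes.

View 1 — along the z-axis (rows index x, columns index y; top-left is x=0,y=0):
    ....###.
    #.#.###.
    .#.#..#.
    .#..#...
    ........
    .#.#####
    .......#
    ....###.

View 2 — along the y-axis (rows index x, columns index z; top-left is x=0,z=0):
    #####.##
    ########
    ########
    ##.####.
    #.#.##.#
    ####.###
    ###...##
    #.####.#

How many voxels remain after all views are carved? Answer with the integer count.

voxel count = 162

before carving: 512 voxels (8×8×8)
carve view 1 (along z, XY-mask fill 23/64): 184 voxels remain
carve view 2 (along y, XZ-mask fill 52/64): 162 voxels remain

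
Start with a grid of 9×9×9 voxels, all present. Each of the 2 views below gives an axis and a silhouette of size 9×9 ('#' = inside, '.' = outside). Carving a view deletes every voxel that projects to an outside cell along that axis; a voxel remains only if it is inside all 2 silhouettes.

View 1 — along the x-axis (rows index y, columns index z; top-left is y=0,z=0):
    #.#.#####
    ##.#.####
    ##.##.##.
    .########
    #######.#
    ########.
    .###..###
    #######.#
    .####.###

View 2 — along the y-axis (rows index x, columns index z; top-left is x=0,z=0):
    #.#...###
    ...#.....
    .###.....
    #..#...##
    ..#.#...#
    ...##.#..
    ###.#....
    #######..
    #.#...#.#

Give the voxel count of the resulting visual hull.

248 voxels

full grid |V| = 729
step 1: project along x, AND mask (65/81) → |grid| = 585
step 2: project along y, AND mask (34/81) → |grid| = 248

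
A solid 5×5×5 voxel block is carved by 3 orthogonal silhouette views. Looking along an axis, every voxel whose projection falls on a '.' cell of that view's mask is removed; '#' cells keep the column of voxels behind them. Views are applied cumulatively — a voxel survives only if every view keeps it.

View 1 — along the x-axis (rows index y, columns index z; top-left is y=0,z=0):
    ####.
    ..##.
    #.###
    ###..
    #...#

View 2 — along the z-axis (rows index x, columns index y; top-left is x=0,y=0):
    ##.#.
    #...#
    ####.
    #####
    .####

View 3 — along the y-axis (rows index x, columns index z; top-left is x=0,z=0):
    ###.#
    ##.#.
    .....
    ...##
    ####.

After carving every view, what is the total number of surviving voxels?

before carving: 125 voxels (5×5×5)
step 1: project along x, AND mask (15/25) → |grid| = 75
step 2: project along z, AND mask (18/25) → |grid| = 54
step 3: project along y, AND mask (13/25) → |grid| = 25

remaining voxels: 25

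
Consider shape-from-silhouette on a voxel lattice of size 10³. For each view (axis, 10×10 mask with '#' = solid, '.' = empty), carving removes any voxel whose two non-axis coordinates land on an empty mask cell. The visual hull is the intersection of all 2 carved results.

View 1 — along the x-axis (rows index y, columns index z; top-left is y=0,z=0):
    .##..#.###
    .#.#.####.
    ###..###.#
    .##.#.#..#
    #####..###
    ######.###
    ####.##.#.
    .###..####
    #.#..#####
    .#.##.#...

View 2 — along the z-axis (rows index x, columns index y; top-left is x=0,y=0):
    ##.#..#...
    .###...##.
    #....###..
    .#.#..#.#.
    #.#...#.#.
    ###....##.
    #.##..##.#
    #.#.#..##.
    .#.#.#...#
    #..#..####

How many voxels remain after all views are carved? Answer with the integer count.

start: 10×10×10 = 1000 voxels
after view 1 [x-axis, 66 of 100 cells solid] → remaining = 660
after view 2 [z-axis, 47 of 100 cells solid] → remaining = 301

remaining voxels: 301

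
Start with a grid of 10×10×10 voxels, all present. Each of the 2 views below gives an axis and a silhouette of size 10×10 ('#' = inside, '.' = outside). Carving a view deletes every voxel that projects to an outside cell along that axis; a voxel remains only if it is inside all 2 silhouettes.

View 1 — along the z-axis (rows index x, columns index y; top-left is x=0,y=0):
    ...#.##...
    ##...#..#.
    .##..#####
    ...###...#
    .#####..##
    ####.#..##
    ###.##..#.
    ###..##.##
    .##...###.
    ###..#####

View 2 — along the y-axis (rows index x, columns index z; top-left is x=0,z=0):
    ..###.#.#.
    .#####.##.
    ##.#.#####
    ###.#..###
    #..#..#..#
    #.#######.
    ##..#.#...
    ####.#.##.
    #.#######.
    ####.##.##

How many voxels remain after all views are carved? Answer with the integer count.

388 voxels

full grid |V| = 1000
V1 z: intersect with XY mask (58 set) -- 580 left
V2 y: intersect with XZ mask (66 set) -- 388 left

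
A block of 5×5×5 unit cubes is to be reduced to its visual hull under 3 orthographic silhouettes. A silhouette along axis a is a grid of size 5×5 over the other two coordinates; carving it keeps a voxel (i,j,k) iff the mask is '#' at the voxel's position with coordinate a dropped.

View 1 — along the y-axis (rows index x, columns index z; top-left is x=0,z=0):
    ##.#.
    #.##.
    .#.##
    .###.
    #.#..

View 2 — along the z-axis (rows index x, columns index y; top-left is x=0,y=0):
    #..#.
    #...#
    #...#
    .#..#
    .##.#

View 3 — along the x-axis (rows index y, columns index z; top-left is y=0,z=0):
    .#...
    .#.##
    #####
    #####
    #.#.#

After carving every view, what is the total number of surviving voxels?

full grid |V| = 125
step 1: project along y, AND mask (14/25) → |grid| = 70
step 2: project along z, AND mask (11/25) → |grid| = 30
step 3: project along x, AND mask (17/25) → |grid| = 15

15 voxels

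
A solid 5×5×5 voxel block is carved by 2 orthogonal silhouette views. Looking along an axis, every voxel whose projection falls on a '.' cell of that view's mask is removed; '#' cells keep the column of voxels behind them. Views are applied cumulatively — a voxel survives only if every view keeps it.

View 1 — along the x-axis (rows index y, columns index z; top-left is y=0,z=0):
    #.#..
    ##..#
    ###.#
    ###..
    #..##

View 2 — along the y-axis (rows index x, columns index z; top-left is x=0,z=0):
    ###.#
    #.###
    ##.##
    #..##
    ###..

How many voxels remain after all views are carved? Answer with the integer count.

full grid |V| = 125
carve view 1 (along x, YZ-mask fill 15/25): 75 voxels remain
carve view 2 (along y, XZ-mask fill 18/25): 58 voxels remain

remaining voxels: 58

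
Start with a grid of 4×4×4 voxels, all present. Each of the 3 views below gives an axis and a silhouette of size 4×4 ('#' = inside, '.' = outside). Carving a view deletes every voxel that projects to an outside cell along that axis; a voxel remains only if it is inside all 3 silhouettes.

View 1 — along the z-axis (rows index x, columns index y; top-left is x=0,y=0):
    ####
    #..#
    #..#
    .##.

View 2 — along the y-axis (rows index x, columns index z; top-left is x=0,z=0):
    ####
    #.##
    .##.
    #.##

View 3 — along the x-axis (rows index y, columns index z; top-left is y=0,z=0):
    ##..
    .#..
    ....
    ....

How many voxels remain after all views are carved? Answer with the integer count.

remaining voxels: 5

full grid |V| = 64
after view 1 [z-axis, 10 of 16 cells solid] → remaining = 40
after view 2 [y-axis, 12 of 16 cells solid] → remaining = 32
after view 3 [x-axis, 3 of 16 cells solid] → remaining = 5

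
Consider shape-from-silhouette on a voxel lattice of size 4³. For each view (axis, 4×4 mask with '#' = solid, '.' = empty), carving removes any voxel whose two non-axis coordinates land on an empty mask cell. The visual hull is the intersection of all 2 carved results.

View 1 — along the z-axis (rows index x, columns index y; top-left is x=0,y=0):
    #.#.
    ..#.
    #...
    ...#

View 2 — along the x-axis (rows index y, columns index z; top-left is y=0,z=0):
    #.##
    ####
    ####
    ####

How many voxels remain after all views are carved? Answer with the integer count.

18 voxels

full grid |V| = 64
step 1: project along z, AND mask (5/16) → |grid| = 20
step 2: project along x, AND mask (15/16) → |grid| = 18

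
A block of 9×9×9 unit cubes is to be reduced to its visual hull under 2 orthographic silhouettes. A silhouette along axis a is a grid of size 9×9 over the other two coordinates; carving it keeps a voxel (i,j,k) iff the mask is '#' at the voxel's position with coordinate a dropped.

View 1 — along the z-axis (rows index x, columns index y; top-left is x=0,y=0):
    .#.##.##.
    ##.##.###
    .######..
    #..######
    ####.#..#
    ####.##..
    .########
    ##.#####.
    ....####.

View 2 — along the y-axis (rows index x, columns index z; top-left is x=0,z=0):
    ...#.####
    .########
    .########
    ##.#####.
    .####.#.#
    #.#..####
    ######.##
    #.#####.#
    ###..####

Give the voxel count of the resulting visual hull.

before carving: 729 voxels (9×9×9)
carve view 1 (along z, XY-mask fill 56/81): 504 voxels remain
carve view 2 (along y, XZ-mask fill 62/81): 391 voxels remain

voxel count = 391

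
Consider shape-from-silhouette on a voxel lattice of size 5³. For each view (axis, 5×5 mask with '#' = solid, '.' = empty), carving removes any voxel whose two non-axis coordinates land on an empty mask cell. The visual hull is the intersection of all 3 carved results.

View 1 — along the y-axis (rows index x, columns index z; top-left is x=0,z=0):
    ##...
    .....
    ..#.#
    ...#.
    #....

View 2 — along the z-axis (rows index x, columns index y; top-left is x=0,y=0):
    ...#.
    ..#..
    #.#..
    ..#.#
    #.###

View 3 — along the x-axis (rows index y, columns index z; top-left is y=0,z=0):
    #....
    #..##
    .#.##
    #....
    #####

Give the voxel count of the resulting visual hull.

initial block: 5^3 = 125
carve view 1 (along y, XZ-mask fill 6/25): 30 voxels remain
carve view 2 (along z, XY-mask fill 10/25): 12 voxels remain
carve view 3 (along x, YZ-mask fill 13/25): 7 voxels remain

remaining voxels: 7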